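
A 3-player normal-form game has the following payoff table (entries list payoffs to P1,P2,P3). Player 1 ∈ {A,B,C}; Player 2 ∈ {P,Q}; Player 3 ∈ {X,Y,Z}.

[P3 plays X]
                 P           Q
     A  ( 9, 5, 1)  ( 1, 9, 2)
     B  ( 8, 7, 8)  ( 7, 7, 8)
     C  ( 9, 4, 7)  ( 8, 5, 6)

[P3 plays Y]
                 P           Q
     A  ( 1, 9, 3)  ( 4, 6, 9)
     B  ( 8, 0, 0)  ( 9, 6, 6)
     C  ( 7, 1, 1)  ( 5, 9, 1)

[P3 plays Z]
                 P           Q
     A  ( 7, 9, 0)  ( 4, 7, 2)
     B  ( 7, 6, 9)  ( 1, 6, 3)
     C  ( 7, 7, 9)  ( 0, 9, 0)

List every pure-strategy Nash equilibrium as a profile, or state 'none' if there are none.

(A,P,X): not NE [P2→Q gives 9>5; P3→Y gives 3>1]
(A,P,Y): not NE [P1→B gives 8>1]
(A,P,Z): not NE [P3→Y gives 3>0]
(A,Q,X): not NE [P1→C gives 8>1; P3→Y gives 9>2]
(A,Q,Y): not NE [P1→B gives 9>4; P2→P gives 9>6]
(A,Q,Z): not NE [P2→P gives 9>7; P3→Y gives 9>2]
(B,P,X): not NE [P1→C gives 9>8; P3→Z gives 9>8]
(B,P,Y): not NE [P2→Q gives 6>0; P3→Z gives 9>0]
(B,P,Z): NE
(B,Q,X): not NE [P1→C gives 8>7]
(B,Q,Y): not NE [P3→X gives 8>6]
(B,Q,Z): not NE [P1→A gives 4>1; P3→X gives 8>3]
(C,P,X): not NE [P2→Q gives 5>4; P3→Z gives 9>7]
(C,P,Y): not NE [P1→B gives 8>7; P2→Q gives 9>1; P3→Z gives 9>1]
(C,P,Z): not NE [P2→Q gives 9>7]
(C,Q,X): NE
(C,Q,Y): not NE [P1→B gives 9>5; P3→X gives 6>1]
(C,Q,Z): not NE [P1→A gives 4>0; P3→X gives 6>0]

Nash profiles: (B,P,Z), (C,Q,X)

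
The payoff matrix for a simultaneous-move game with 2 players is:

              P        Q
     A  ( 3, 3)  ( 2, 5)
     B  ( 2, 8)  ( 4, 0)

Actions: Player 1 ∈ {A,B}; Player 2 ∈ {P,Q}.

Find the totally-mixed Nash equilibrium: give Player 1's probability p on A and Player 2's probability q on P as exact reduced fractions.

P1 indiff ⇒ q·3+(1-q)·2 = q·2+(1-q)·4 ⇒ q(1) = (1-q)(2) ⇒ q = 2/3
P2 indiff ⇒ p·3+(1-p)·8 = p·5+(1-p)·0 ⇒ p(-2) = (1-p)(-8) ⇒ p = 4/5

(p,q) = (4/5, 2/3)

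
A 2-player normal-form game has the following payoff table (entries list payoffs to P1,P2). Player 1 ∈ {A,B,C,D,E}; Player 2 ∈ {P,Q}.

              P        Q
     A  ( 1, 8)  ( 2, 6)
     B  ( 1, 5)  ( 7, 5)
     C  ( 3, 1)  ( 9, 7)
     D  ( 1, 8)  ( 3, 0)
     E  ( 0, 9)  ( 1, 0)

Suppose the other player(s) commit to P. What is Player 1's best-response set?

argmax u_1 = {C}

u_1(A vs P) = 1
u_1(B vs P) = 1
u_1(C vs P) = 3
u_1(D vs P) = 1
u_1(E vs P) = 0
max payoff 3 at {C}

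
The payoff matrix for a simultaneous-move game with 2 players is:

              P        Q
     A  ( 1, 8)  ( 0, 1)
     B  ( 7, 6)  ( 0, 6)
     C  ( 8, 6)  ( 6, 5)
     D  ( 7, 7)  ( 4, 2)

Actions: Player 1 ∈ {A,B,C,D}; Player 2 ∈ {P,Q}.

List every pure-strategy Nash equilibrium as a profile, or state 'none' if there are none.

NE set: (C,P)

(A,P): not NE [P1→C gives 8>1]
(A,Q): not NE [P1→C gives 6>0; P2→P gives 8>1]
(B,P): not NE [P1→C gives 8>7]
(B,Q): not NE [P1→C gives 6>0]
(C,P): NE
(C,Q): not NE [P2→P gives 6>5]
(D,P): not NE [P1→C gives 8>7]
(D,Q): not NE [P1→C gives 6>4; P2→P gives 7>2]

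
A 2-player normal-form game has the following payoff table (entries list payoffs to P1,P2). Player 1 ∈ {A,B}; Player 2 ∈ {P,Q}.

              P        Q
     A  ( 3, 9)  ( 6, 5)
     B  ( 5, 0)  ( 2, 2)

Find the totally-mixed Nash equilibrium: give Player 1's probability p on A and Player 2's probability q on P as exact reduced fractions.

(p,q) = (1/3, 2/3)

P1 indiff ⇒ q·3+(1-q)·6 = q·5+(1-q)·2 ⇒ q(-2) = (1-q)(-4) ⇒ q = 2/3
P2 indiff ⇒ p·9+(1-p)·0 = p·5+(1-p)·2 ⇒ p(4) = (1-p)(2) ⇒ p = 1/3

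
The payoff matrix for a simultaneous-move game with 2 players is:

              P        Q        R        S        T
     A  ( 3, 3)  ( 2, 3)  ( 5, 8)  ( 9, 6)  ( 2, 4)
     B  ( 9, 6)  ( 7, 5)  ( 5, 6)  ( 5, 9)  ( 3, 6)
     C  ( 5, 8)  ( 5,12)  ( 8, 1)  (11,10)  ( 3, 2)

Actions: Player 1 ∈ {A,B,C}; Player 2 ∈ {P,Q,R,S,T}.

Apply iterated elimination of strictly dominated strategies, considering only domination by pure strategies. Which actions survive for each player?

Remaining: P1:{B,C} P2:{Q,S}

P1 drop A (C beats it: P:5>3 Q:5>2 R:8>5 S:11>9 T:3>2)
P2 drop P (S beats it: B:9>6 C:10>8)
P2 drop R (S beats it: B:9>6 C:10>1)
P2 drop T (S beats it: B:9>6 C:10>2)
P1→{B,C} P2→{Q,S}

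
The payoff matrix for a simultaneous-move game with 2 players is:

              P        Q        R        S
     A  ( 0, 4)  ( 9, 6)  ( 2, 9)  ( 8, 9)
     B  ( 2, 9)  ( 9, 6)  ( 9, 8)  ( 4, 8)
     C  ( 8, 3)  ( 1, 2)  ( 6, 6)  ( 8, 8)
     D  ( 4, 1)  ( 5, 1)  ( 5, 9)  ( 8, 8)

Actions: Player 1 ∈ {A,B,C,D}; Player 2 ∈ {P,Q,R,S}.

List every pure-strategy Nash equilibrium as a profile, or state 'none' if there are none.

(A,P): not NE [P1→C gives 8>0; P2→S gives 9>4]
(A,Q): not NE [P2→S gives 9>6]
(A,R): not NE [P1→B gives 9>2]
(A,S): NE
(B,P): not NE [P1→C gives 8>2]
(B,Q): not NE [P2→P gives 9>6]
(B,R): not NE [P2→P gives 9>8]
(B,S): not NE [P1→D gives 8>4; P2→P gives 9>8]
(C,P): not NE [P2→S gives 8>3]
(C,Q): not NE [P1→B gives 9>1; P2→S gives 8>2]
(C,R): not NE [P1→B gives 9>6; P2→S gives 8>6]
(C,S): NE
(D,P): not NE [P1→C gives 8>4; P2→R gives 9>1]
(D,Q): not NE [P1→B gives 9>5; P2→R gives 9>1]
(D,R): not NE [P1→B gives 9>5]
(D,S): not NE [P2→R gives 9>8]

NE set: (A,S), (C,S)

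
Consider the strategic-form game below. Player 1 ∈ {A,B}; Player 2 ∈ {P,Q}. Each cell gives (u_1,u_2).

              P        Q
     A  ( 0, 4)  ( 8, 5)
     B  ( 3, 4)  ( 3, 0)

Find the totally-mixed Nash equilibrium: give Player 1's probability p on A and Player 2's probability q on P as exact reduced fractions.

p=4/5, q=5/8

P1 indiff ⇒ q·0+(1-q)·8 = q·3+(1-q)·3 ⇒ q(-3) = (1-q)(-5) ⇒ q = 5/8
P2 indiff ⇒ p·4+(1-p)·4 = p·5+(1-p)·0 ⇒ p(-1) = (1-p)(-4) ⇒ p = 4/5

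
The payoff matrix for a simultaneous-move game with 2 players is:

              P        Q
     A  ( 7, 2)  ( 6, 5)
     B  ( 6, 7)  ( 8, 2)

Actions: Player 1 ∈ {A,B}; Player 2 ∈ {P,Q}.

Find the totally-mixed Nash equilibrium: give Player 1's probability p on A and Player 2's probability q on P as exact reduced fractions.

p=5/8, q=2/3

P1 indiff ⇒ q·7+(1-q)·6 = q·6+(1-q)·8 ⇒ q(1) = (1-q)(2) ⇒ q = 2/3
P2 indiff ⇒ p·2+(1-p)·7 = p·5+(1-p)·2 ⇒ p(-3) = (1-p)(-5) ⇒ p = 5/8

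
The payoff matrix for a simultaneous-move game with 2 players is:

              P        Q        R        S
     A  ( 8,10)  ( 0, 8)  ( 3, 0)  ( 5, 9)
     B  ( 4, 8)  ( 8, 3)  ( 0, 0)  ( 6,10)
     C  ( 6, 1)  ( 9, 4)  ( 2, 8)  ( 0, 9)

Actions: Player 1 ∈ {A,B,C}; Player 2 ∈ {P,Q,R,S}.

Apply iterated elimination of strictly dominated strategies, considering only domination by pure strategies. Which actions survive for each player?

Survivors P1:{A,B} P2:{P,S}

P2 drop Q (S beats it: A:9>8 B:10>3 C:9>4)
P1 drop C (A beats it: P:8>6 R:3>2 S:5>0)
P2 drop R (P beats it: A:10>0 B:8>0)
P1→{A,B} P2→{P,S}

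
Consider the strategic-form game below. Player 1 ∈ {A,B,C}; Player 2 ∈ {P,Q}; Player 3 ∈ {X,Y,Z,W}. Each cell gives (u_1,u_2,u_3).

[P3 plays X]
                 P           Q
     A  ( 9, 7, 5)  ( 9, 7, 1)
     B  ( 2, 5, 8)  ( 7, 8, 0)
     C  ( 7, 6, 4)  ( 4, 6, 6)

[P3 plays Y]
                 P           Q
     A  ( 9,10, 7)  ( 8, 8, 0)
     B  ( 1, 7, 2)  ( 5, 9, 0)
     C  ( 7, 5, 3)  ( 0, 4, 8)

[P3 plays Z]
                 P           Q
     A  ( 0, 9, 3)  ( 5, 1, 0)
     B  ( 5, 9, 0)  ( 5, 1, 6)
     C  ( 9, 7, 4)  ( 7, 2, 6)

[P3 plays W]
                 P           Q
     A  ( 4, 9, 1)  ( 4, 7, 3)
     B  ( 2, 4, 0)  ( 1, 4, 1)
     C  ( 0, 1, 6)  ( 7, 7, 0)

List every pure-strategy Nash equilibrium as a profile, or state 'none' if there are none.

(A,P,X): not NE [P3→Y gives 7>5]
(A,P,Y): NE
(A,P,Z): not NE [P1→C gives 9>0; P3→Y gives 7>3]
(A,P,W): not NE [P3→Y gives 7>1]
(A,Q,X): not NE [P3→W gives 3>1]
(A,Q,Y): not NE [P2→P gives 10>8; P3→W gives 3>0]
(A,Q,Z): not NE [P1→C gives 7>5; P2→P gives 9>1; P3→W gives 3>0]
(A,Q,W): not NE [P1→C gives 7>4; P2→P gives 9>7]
(B,P,X): not NE [P1→A gives 9>2; P2→Q gives 8>5]
(B,P,Y): not NE [P1→A gives 9>1; P2→Q gives 9>7; P3→X gives 8>2]
(B,P,Z): not NE [P1→C gives 9>5; P3→X gives 8>0]
(B,P,W): not NE [P1→A gives 4>2; P3→X gives 8>0]
(B,Q,X): not NE [P1→A gives 9>7; P3→Z gives 6>0]
(B,Q,Y): not NE [P1→A gives 8>5; P3→Z gives 6>0]
(B,Q,Z): not NE [P1→C gives 7>5; P2→P gives 9>1]
(B,Q,W): not NE [P1→C gives 7>1; P3→Z gives 6>1]
(C,P,X): not NE [P1→A gives 9>7; P3→W gives 6>4]
(C,P,Y): not NE [P1→A gives 9>7; P3→W gives 6>3]
(C,P,Z): not NE [P3→W gives 6>4]
(C,P,W): not NE [P1→A gives 4>0; P2→Q gives 7>1]
(C,Q,X): not NE [P1→A gives 9>4; P3→Y gives 8>6]
(C,Q,Y): not NE [P1→A gives 8>0; P2→P gives 5>4]
(C,Q,Z): not NE [P2→P gives 7>2; P3→Y gives 8>6]
(C,Q,W): not NE [P3→Y gives 8>0]

Nash profiles: (A,P,Y)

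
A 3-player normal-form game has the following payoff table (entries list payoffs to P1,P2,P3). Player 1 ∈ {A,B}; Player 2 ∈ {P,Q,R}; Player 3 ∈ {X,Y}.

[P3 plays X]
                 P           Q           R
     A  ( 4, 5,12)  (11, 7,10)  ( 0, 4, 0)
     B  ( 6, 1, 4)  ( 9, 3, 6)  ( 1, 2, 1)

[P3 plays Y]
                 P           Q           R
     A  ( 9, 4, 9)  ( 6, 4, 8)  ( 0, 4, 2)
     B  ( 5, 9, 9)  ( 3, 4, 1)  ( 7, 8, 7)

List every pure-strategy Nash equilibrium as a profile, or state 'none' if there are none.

PSNE = {(A,Q,X)}

(A,P,X): not NE [P1→B gives 6>4; P2→Q gives 7>5]
(A,P,Y): not NE [P3→X gives 12>9]
(A,Q,X): NE
(A,Q,Y): not NE [P3→X gives 10>8]
(A,R,X): not NE [P1→B gives 1>0; P2→Q gives 7>4; P3→Y gives 2>0]
(A,R,Y): not NE [P1→B gives 7>0]
(B,P,X): not NE [P2→Q gives 3>1; P3→Y gives 9>4]
(B,P,Y): not NE [P1→A gives 9>5]
(B,Q,X): not NE [P1→A gives 11>9]
(B,Q,Y): not NE [P1→A gives 6>3; P2→P gives 9>4; P3→X gives 6>1]
(B,R,X): not NE [P2→Q gives 3>2; P3→Y gives 7>1]
(B,R,Y): not NE [P2→P gives 9>8]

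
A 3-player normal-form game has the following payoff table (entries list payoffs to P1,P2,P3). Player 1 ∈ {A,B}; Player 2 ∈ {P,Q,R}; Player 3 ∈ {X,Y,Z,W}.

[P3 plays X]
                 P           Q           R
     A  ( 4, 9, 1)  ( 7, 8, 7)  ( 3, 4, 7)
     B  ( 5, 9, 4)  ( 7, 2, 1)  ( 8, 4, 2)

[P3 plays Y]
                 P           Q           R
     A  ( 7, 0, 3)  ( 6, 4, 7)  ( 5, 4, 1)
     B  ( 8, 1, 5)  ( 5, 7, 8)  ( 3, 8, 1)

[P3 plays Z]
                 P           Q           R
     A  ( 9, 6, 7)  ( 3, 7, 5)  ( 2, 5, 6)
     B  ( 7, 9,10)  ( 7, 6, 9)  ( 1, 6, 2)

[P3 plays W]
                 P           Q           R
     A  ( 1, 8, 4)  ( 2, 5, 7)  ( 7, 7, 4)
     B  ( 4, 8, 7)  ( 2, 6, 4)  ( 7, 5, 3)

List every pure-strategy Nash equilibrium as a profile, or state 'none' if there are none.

(A,P,X): not NE [P1→B gives 5>4; P3→Z gives 7>1]
(A,P,Y): not NE [P1→B gives 8>7; P2→R gives 4>0; P3→Z gives 7>3]
(A,P,Z): not NE [P2→Q gives 7>6]
(A,P,W): not NE [P1→B gives 4>1; P3→Z gives 7>4]
(A,Q,X): not NE [P2→P gives 9>8]
(A,Q,Y): NE
(A,Q,Z): not NE [P1→B gives 7>3; P3→W gives 7>5]
(A,Q,W): not NE [P2→P gives 8>5]
(A,R,X): not NE [P1→B gives 8>3; P2→P gives 9>4]
(A,R,Y): not NE [P3→X gives 7>1]
(A,R,Z): not NE [P2→Q gives 7>5; P3→X gives 7>6]
(A,R,W): not NE [P2→P gives 8>7; P3→X gives 7>4]
(B,P,X): not NE [P3→Z gives 10>4]
(B,P,Y): not NE [P2→R gives 8>1; P3→Z gives 10>5]
(B,P,Z): not NE [P1→A gives 9>7]
(B,P,W): not NE [P3→Z gives 10>7]
(B,Q,X): not NE [P2→P gives 9>2; P3→Z gives 9>1]
(B,Q,Y): not NE [P1→A gives 6>5; P2→R gives 8>7; P3→Z gives 9>8]
(B,Q,Z): not NE [P2→P gives 9>6]
(B,Q,W): not NE [P2→P gives 8>6; P3→Z gives 9>4]
(B,R,X): not NE [P2→P gives 9>4; P3→W gives 3>2]
(B,R,Y): not NE [P1→A gives 5>3; P3→W gives 3>1]
(B,R,Z): not NE [P1→A gives 2>1; P2→P gives 9>6; P3→W gives 3>2]
(B,R,W): not NE [P2→P gives 8>5]

NE set: (A,Q,Y)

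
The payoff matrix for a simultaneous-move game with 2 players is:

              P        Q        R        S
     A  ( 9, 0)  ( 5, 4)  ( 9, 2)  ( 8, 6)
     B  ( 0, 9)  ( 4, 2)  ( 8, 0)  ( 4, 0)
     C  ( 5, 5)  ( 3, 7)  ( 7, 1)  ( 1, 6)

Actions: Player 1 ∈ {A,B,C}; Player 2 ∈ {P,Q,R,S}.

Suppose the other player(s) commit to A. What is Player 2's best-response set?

u_2(P vs A) = 0
u_2(Q vs A) = 4
u_2(R vs A) = 2
u_2(S vs A) = 6
max payoff 6 at {S}

argmax u_2 = {S}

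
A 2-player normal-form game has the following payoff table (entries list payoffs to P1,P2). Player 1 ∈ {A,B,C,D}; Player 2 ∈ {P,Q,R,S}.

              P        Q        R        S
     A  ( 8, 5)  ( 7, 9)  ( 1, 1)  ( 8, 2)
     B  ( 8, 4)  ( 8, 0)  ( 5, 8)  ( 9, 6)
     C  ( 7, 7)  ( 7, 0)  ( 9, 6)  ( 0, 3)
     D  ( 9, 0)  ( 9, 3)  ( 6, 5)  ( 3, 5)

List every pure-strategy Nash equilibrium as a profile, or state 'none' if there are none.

No pure NE.

(A,P): not NE [P1→D gives 9>8; P2→Q gives 9>5]
(A,Q): not NE [P1→D gives 9>7]
(A,R): not NE [P1→C gives 9>1; P2→Q gives 9>1]
(A,S): not NE [P1→B gives 9>8; P2→Q gives 9>2]
(B,P): not NE [P1→D gives 9>8; P2→R gives 8>4]
(B,Q): not NE [P1→D gives 9>8; P2→R gives 8>0]
(B,R): not NE [P1→C gives 9>5]
(B,S): not NE [P2→R gives 8>6]
(C,P): not NE [P1→D gives 9>7]
(C,Q): not NE [P1→D gives 9>7; P2→P gives 7>0]
(C,R): not NE [P2→P gives 7>6]
(C,S): not NE [P1→B gives 9>0; P2→P gives 7>3]
(D,P): not NE [P2→S gives 5>0]
(D,Q): not NE [P2→S gives 5>3]
(D,R): not NE [P1→C gives 9>6]
(D,S): not NE [P1→B gives 9>3]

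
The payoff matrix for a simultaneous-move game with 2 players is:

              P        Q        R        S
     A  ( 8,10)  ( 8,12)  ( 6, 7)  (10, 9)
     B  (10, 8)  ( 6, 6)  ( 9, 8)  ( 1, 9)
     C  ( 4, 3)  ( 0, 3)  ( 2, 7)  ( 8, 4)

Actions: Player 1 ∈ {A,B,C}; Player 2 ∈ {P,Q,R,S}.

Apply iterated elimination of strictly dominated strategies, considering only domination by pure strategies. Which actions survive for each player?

IESDS → P1:{A,B} P2:{P,Q,S}

P1 drop C (A beats it: P:8>4 Q:8>0 R:6>2 S:10>8)
P2 drop R (S beats it: A:9>7 B:9>8)
P1→{A,B} P2→{P,Q,S}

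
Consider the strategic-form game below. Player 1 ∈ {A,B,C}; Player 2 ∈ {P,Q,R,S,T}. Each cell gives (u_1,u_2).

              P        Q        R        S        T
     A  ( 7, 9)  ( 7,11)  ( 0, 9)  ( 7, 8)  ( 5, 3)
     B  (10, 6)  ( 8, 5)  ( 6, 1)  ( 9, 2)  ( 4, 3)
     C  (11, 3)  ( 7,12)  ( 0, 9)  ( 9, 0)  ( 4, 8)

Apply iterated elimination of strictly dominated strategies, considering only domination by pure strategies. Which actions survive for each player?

P2 drop R (Q beats it: A:11>9 B:5>1 C:12>9)
P2 drop S (P beats it: A:9>8 B:6>2 C:3>0)
P2 drop T (Q beats it: A:11>3 B:5>3 C:12>8)
P1 drop A (B beats it: P:10>7 Q:8>7)
P1→{B,C} P2→{P,Q}

Survivors P1:{B,C} P2:{P,Q}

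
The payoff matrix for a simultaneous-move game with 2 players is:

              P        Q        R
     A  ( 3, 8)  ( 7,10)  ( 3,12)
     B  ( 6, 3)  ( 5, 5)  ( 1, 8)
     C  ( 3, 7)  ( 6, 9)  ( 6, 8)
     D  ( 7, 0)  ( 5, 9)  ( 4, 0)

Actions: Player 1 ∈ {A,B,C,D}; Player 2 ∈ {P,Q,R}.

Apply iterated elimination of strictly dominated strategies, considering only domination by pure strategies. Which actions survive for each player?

Remaining: P1:{A,C} P2:{Q,R}

P2 drop P (Q beats it: A:10>8 B:5>3 C:9>7 D:9>0)
P1 drop B (A beats it: Q:7>5 R:3>1)
P1 drop D (C beats it: Q:6>5 R:6>4)
P1→{A,C} P2→{Q,R}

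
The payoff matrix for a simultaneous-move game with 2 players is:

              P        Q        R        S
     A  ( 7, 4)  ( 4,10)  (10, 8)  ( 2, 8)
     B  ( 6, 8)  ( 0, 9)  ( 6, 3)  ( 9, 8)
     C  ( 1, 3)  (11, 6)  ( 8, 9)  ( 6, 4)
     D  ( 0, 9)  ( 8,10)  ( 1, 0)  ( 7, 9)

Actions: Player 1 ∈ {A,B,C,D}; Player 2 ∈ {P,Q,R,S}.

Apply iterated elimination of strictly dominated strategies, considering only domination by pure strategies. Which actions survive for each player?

P2 drop P (Q beats it: A:10>4 B:9>8 C:6>3 D:10>9)
P2 drop S (Q beats it: A:10>8 B:9>8 C:6>4 D:10>9)
P1 drop B (A beats it: Q:4>0 R:10>6)
P1 drop D (C beats it: Q:11>8 R:8>1)
P1→{A,C} P2→{Q,R}

IESDS → P1:{A,C} P2:{Q,R}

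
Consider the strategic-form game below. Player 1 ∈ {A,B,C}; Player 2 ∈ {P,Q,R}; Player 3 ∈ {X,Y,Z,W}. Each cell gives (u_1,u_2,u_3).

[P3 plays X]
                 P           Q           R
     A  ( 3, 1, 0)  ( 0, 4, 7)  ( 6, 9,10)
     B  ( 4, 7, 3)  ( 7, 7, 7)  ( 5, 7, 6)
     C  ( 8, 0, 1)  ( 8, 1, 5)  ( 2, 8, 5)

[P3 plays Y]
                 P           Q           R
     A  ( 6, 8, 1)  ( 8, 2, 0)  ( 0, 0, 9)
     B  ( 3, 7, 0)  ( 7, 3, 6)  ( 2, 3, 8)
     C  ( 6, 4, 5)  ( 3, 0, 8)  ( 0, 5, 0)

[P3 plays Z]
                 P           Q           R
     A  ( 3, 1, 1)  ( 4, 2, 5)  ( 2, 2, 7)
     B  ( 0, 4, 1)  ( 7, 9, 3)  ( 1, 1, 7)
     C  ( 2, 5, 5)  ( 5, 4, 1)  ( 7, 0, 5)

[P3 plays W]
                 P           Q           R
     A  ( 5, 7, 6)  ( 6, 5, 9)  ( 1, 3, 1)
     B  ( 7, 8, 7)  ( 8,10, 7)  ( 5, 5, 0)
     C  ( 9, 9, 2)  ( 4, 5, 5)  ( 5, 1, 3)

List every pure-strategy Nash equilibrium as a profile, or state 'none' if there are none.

(A,P,X): not NE [P1→C gives 8>3; P2→R gives 9>1; P3→W gives 6>0]
(A,P,Y): not NE [P3→W gives 6>1]
(A,P,Z): not NE [P2→R gives 2>1; P3→W gives 6>1]
(A,P,W): not NE [P1→C gives 9>5]
(A,Q,X): not NE [P1→C gives 8>0; P2→R gives 9>4; P3→W gives 9>7]
(A,Q,Y): not NE [P2→P gives 8>2; P3→W gives 9>0]
(A,Q,Z): not NE [P1→B gives 7>4; P3→W gives 9>5]
(A,Q,W): not NE [P1→B gives 8>6; P2→P gives 7>5]
(A,R,X): NE
(A,R,Y): not NE [P1→B gives 2>0; P2→P gives 8>0; P3→X gives 10>9]
(A,R,Z): not NE [P1→C gives 7>2; P3→X gives 10>7]
(A,R,W): not NE [P1→C gives 5>1; P2→P gives 7>3; P3→X gives 10>1]
(B,P,X): not NE [P1→C gives 8>4; P3→W gives 7>3]
(B,P,Y): not NE [P1→C gives 6>3; P3→W gives 7>0]
(B,P,Z): not NE [P1→A gives 3>0; P2→Q gives 9>4; P3→W gives 7>1]
(B,P,W): not NE [P1→C gives 9>7; P2→Q gives 10>8]
(B,Q,X): not NE [P1→C gives 8>7]
(B,Q,Y): not NE [P1→A gives 8>7; P2→P gives 7>3; P3→W gives 7>6]
(B,Q,Z): not NE [P3→W gives 7>3]
(B,Q,W): NE
(B,R,X): not NE [P1→A gives 6>5; P3→Y gives 8>6]
(B,R,Y): not NE [P2→P gives 7>3]
(B,R,Z): not NE [P1→C gives 7>1; P2→Q gives 9>1; P3→Y gives 8>7]
(B,R,W): not NE [P2→Q gives 10>5; P3→Y gives 8>0]
(C,P,X): not NE [P2→R gives 8>0; P3→Z gives 5>1]
(C,P,Y): not NE [P2→R gives 5>4]
(C,P,Z): not NE [P1→A gives 3>2]
(C,P,W): not NE [P3→Z gives 5>2]
(C,Q,X): not NE [P2→R gives 8>1; P3→Y gives 8>5]
(C,Q,Y): not NE [P1→A gives 8>3; P2→R gives 5>0]
(C,Q,Z): not NE [P1→B gives 7>5; P2→P gives 5>4; P3→Y gives 8>1]
(C,Q,W): not NE [P1→B gives 8>4; P2→P gives 9>5; P3→Y gives 8>5]
(C,R,X): not NE [P1→A gives 6>2]
(C,R,Y): not NE [P1→B gives 2>0; P3→Z gives 5>0]
(C,R,Z): not NE [P2→P gives 5>0]
(C,R,W): not NE [P2→P gives 9>1; P3→Z gives 5>3]

PSNE = {(A,R,X), (B,Q,W)}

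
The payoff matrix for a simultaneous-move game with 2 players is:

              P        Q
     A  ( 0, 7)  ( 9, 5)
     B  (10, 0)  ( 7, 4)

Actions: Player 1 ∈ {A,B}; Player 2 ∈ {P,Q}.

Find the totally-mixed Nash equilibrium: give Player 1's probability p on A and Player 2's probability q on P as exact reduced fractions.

P1 indiff ⇒ q·0+(1-q)·9 = q·10+(1-q)·7 ⇒ q(-10) = (1-q)(-2) ⇒ q = 1/6
P2 indiff ⇒ p·7+(1-p)·0 = p·5+(1-p)·4 ⇒ p(2) = (1-p)(4) ⇒ p = 2/3

(p,q) = (2/3, 1/6)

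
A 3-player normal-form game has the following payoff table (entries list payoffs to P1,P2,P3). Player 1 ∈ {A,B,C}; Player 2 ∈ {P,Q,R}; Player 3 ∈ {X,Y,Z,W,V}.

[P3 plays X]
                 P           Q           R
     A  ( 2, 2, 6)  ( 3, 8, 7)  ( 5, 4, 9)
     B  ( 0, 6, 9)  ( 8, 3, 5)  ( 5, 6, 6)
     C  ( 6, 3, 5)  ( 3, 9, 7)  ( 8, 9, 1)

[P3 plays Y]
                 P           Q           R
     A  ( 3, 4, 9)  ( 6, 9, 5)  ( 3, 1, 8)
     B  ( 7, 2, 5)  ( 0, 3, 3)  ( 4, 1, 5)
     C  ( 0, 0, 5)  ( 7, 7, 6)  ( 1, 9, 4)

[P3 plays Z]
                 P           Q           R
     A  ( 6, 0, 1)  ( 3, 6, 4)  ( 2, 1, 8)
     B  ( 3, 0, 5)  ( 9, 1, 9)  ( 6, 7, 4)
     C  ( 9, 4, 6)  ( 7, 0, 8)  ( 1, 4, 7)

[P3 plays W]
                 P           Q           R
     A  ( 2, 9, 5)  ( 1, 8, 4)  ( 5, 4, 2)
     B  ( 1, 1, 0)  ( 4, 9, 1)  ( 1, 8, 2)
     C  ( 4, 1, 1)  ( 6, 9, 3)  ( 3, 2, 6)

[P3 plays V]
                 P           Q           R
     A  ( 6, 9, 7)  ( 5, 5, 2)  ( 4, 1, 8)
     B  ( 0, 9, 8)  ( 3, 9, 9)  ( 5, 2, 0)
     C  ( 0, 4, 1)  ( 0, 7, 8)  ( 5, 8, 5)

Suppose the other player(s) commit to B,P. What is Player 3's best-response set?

BR_3 = {X}

u_3(X vs B,P) = 9
u_3(Y vs B,P) = 5
u_3(Z vs B,P) = 5
u_3(W vs B,P) = 0
u_3(V vs B,P) = 8
max payoff 9 at {X}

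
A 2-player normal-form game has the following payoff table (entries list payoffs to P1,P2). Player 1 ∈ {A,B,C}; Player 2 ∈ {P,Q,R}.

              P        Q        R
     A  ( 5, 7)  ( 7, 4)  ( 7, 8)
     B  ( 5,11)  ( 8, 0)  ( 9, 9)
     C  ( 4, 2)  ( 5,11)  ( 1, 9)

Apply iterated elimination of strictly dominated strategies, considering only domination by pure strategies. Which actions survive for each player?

IESDS → P1:{A,B} P2:{P,R}

P1 drop C (A beats it: P:5>4 Q:7>5 R:7>1)
P2 drop Q (P beats it: A:7>4 B:11>0)
P1→{A,B} P2→{P,R}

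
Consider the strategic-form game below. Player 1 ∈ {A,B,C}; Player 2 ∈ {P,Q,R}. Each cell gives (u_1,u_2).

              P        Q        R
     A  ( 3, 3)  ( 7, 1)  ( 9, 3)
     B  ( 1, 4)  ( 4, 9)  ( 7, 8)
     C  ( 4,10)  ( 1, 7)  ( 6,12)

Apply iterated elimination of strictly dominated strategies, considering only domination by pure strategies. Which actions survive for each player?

P1 drop B (A beats it: P:3>1 Q:7>4 R:9>7)
P2 drop Q (P beats it: A:3>1 C:10>7)
P1→{A,C} P2→{P,R}

Survivors P1:{A,C} P2:{P,R}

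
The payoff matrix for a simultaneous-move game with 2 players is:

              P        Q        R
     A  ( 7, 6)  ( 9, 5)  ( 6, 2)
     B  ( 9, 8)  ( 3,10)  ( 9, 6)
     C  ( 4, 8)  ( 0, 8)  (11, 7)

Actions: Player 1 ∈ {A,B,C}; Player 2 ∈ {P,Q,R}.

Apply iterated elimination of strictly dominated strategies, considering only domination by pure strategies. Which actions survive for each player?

Survivors P1:{A,B} P2:{P,Q}

P2 drop R (P beats it: A:6>2 B:8>6 C:8>7)
P1 drop C (A beats it: P:7>4 Q:9>0)
P1→{A,B} P2→{P,Q}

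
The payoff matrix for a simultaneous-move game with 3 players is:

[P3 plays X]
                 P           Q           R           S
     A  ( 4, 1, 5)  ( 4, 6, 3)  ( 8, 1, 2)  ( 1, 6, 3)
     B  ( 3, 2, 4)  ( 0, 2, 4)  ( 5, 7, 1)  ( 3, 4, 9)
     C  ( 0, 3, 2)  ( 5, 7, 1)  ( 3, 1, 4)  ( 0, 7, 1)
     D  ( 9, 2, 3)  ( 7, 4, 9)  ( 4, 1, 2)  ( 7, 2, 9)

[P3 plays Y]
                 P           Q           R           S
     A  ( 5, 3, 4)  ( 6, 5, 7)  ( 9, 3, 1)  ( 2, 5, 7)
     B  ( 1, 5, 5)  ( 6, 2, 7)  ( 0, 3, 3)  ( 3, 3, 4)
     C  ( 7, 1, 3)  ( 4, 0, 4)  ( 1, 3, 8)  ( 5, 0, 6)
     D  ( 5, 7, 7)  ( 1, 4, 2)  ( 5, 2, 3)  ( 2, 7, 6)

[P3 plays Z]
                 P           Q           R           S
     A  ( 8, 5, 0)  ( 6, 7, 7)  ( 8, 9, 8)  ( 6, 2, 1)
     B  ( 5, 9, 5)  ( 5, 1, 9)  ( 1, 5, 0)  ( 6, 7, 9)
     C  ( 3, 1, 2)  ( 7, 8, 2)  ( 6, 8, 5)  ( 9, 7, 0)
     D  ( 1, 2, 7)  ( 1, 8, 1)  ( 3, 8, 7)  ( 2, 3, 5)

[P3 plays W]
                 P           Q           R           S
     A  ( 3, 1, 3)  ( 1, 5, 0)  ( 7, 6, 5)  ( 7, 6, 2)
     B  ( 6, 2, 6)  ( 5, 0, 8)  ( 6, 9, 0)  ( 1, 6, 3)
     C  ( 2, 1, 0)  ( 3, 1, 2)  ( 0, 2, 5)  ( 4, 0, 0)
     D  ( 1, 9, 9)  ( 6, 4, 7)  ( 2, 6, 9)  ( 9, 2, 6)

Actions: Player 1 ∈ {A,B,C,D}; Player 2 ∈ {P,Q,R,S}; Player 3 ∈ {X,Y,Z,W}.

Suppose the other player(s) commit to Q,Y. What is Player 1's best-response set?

argmax u_1 = {A,B}

u_1(A vs Q,Y) = 6
u_1(B vs Q,Y) = 6
u_1(C vs Q,Y) = 4
u_1(D vs Q,Y) = 1
max payoff 6 at {A,B}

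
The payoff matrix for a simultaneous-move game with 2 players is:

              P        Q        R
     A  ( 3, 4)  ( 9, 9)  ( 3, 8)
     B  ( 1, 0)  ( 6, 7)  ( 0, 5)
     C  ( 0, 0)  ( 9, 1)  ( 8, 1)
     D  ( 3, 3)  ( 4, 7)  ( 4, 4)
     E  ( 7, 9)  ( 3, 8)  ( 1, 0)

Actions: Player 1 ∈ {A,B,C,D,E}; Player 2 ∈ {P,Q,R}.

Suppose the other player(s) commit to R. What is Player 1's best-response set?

u_1(A vs R) = 3
u_1(B vs R) = 0
u_1(C vs R) = 8
u_1(D vs R) = 4
u_1(E vs R) = 1
max payoff 8 at {C}

P1 best: {C}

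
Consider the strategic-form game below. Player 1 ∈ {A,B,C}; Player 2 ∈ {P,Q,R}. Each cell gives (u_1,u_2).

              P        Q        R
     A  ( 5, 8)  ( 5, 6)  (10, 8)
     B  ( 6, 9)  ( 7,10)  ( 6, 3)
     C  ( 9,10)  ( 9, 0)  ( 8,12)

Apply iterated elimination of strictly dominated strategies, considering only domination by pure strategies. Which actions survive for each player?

P1 drop B (C beats it: P:9>6 Q:9>7 R:8>6)
P2 drop Q (P beats it: A:8>6 C:10>0)
P1→{A,C} P2→{P,R}

Survivors P1:{A,C} P2:{P,R}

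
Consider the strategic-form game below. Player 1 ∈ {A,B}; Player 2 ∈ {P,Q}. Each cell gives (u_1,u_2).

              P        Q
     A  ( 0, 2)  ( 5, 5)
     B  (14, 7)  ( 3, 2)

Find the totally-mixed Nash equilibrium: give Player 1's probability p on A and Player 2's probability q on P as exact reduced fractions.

P1 mixes 5/8 on A; P2 mixes 1/8 on P

P1 indiff ⇒ q·0+(1-q)·5 = q·14+(1-q)·3 ⇒ q(-14) = (1-q)(-2) ⇒ q = 1/8
P2 indiff ⇒ p·2+(1-p)·7 = p·5+(1-p)·2 ⇒ p(-3) = (1-p)(-5) ⇒ p = 5/8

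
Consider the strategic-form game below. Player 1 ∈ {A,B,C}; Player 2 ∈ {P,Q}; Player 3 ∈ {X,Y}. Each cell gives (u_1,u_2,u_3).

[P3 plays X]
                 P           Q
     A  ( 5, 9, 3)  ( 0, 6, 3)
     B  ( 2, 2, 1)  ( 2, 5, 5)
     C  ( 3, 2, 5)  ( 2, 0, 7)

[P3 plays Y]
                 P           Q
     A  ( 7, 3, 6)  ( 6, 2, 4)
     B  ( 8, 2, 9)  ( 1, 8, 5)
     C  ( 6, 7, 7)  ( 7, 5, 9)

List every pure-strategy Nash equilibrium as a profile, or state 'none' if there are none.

(A,P,X): not NE [P3→Y gives 6>3]
(A,P,Y): not NE [P1→B gives 8>7]
(A,Q,X): not NE [P1→C gives 2>0; P2→P gives 9>6; P3→Y gives 4>3]
(A,Q,Y): not NE [P1→C gives 7>6; P2→P gives 3>2]
(B,P,X): not NE [P1→A gives 5>2; P2→Q gives 5>2; P3→Y gives 9>1]
(B,P,Y): not NE [P2→Q gives 8>2]
(B,Q,X): NE
(B,Q,Y): not NE [P1→C gives 7>1]
(C,P,X): not NE [P1→A gives 5>3; P3→Y gives 7>5]
(C,P,Y): not NE [P1→B gives 8>6]
(C,Q,X): not NE [P2→P gives 2>0; P3→Y gives 9>7]
(C,Q,Y): not NE [P2→P gives 7>5]

NE set: (B,Q,X)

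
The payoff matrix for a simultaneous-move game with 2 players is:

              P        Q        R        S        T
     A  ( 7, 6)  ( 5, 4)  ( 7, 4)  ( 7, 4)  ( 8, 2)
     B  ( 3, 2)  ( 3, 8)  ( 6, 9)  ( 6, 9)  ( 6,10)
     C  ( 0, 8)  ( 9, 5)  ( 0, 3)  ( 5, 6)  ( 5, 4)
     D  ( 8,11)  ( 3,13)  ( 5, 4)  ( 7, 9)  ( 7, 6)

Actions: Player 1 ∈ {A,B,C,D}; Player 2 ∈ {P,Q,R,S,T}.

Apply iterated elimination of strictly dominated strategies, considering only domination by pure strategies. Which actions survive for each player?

Remaining: P1:{A,C,D} P2:{P,Q}

P1 drop B (A beats it: P:7>3 Q:5>3 R:7>6 S:7>6 T:8>6)
P2 drop R (P beats it: A:6>4 C:8>3 D:11>4)
P2 drop S (P beats it: A:6>4 C:8>6 D:11>9)
P2 drop T (P beats it: A:6>2 C:8>4 D:11>6)
P1→{A,C,D} P2→{P,Q}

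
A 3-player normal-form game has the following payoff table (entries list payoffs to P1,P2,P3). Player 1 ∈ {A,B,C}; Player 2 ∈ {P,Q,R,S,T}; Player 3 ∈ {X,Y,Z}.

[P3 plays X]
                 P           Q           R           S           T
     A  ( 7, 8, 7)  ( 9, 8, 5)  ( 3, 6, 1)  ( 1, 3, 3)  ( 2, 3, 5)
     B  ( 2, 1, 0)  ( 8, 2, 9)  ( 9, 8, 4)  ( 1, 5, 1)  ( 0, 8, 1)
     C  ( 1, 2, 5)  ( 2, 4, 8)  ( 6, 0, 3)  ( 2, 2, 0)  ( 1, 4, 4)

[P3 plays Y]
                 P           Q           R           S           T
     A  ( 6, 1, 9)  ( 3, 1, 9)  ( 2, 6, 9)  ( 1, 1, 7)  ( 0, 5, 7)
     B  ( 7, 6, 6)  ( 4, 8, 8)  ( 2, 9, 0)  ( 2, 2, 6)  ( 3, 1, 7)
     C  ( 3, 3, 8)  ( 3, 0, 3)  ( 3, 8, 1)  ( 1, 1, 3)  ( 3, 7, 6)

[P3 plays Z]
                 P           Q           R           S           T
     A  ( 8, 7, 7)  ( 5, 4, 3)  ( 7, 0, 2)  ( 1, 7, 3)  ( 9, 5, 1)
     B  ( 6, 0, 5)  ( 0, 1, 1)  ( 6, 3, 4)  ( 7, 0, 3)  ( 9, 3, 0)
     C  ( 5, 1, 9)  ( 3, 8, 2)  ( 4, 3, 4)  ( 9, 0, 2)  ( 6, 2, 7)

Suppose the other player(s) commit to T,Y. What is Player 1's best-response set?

u_1(A vs T,Y) = 0
u_1(B vs T,Y) = 3
u_1(C vs T,Y) = 3
max payoff 3 at {B,C}

BR_1 = {B,C}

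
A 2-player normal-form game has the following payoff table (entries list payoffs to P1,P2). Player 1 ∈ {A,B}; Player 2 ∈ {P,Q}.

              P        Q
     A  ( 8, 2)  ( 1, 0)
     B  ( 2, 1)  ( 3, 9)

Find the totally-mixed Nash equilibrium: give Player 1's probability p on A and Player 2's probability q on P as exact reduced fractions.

P1 indiff ⇒ q·8+(1-q)·1 = q·2+(1-q)·3 ⇒ q(6) = (1-q)(2) ⇒ q = 1/4
P2 indiff ⇒ p·2+(1-p)·1 = p·0+(1-p)·9 ⇒ p(2) = (1-p)(8) ⇒ p = 4/5

p=4/5, q=1/4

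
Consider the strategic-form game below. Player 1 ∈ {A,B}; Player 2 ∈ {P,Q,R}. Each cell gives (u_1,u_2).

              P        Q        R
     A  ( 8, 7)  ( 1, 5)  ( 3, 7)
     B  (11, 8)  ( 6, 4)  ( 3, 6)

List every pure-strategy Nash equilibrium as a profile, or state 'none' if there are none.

(A,P): not NE [P1→B gives 11>8]
(A,Q): not NE [P1→B gives 6>1; P2→R gives 7>5]
(A,R): NE
(B,P): NE
(B,Q): not NE [P2→P gives 8>4]
(B,R): not NE [P2→P gives 8>6]

NE set: (A,R), (B,P)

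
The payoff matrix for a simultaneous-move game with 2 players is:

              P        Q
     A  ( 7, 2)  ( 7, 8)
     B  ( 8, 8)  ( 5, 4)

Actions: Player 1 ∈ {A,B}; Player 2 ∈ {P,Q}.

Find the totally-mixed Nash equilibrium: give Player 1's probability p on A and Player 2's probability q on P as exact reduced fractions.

P1 indiff ⇒ q·7+(1-q)·7 = q·8+(1-q)·5 ⇒ q(-1) = (1-q)(-2) ⇒ q = 2/3
P2 indiff ⇒ p·2+(1-p)·8 = p·8+(1-p)·4 ⇒ p(-6) = (1-p)(-4) ⇒ p = 2/5

p=2/5, q=2/3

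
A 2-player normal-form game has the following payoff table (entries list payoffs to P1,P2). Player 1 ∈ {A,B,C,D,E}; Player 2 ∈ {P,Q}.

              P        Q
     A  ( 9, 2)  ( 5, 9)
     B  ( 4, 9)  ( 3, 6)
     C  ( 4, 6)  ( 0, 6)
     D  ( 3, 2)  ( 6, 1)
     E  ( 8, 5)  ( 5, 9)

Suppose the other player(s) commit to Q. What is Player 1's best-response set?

BR_1 = {D}

u_1(A vs Q) = 5
u_1(B vs Q) = 3
u_1(C vs Q) = 0
u_1(D vs Q) = 6
u_1(E vs Q) = 5
max payoff 6 at {D}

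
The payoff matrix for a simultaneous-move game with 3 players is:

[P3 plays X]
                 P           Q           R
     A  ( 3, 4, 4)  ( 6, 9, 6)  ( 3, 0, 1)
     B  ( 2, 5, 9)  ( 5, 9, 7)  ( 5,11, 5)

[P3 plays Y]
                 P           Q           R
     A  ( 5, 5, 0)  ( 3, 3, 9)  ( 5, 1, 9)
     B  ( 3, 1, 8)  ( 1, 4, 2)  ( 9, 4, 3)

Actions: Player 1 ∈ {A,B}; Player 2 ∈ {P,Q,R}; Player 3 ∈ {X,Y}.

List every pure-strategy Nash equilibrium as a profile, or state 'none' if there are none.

NE set: (B,R,X)

(A,P,X): not NE [P2→Q gives 9>4]
(A,P,Y): not NE [P3→X gives 4>0]
(A,Q,X): not NE [P3→Y gives 9>6]
(A,Q,Y): not NE [P2→P gives 5>3]
(A,R,X): not NE [P1→B gives 5>3; P2→Q gives 9>0; P3→Y gives 9>1]
(A,R,Y): not NE [P1→B gives 9>5; P2→P gives 5>1]
(B,P,X): not NE [P1→A gives 3>2; P2→R gives 11>5]
(B,P,Y): not NE [P1→A gives 5>3; P2→R gives 4>1; P3→X gives 9>8]
(B,Q,X): not NE [P1→A gives 6>5; P2→R gives 11>9]
(B,Q,Y): not NE [P1→A gives 3>1; P3→X gives 7>2]
(B,R,X): NE
(B,R,Y): not NE [P3→X gives 5>3]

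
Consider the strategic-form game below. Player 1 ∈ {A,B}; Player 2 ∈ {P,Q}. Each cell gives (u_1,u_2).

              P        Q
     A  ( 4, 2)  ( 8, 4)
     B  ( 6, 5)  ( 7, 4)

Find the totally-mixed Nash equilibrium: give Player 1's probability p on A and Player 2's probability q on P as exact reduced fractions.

P1 mixes 1/3 on A; P2 mixes 1/3 on P

P1 indiff ⇒ q·4+(1-q)·8 = q·6+(1-q)·7 ⇒ q(-2) = (1-q)(-1) ⇒ q = 1/3
P2 indiff ⇒ p·2+(1-p)·5 = p·4+(1-p)·4 ⇒ p(-2) = (1-p)(-1) ⇒ p = 1/3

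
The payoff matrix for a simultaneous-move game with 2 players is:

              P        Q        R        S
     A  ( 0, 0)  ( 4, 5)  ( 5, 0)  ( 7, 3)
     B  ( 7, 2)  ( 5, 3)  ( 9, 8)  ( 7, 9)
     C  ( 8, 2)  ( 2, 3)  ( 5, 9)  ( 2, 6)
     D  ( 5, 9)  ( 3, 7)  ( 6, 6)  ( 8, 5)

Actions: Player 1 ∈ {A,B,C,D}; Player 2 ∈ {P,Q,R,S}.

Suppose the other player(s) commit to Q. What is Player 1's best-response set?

u_1(A vs Q) = 4
u_1(B vs Q) = 5
u_1(C vs Q) = 2
u_1(D vs Q) = 3
max payoff 5 at {B}

BR_1 = {B}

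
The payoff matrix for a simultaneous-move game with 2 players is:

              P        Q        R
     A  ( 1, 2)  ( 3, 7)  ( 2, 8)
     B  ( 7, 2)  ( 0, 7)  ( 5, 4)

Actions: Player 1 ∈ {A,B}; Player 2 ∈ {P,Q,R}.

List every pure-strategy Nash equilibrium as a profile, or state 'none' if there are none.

No pure NE.

(A,P): not NE [P1→B gives 7>1; P2→R gives 8>2]
(A,Q): not NE [P2→R gives 8>7]
(A,R): not NE [P1→B gives 5>2]
(B,P): not NE [P2→Q gives 7>2]
(B,Q): not NE [P1→A gives 3>0]
(B,R): not NE [P2→Q gives 7>4]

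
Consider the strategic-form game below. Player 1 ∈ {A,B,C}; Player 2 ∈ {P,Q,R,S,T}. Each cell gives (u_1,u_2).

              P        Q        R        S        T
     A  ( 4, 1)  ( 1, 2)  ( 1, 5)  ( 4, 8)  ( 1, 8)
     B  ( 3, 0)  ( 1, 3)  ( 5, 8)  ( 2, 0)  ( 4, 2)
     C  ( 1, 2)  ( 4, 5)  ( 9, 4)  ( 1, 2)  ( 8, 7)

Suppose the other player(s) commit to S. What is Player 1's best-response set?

u_1(A vs S) = 4
u_1(B vs S) = 2
u_1(C vs S) = 1
max payoff 4 at {A}

argmax u_1 = {A}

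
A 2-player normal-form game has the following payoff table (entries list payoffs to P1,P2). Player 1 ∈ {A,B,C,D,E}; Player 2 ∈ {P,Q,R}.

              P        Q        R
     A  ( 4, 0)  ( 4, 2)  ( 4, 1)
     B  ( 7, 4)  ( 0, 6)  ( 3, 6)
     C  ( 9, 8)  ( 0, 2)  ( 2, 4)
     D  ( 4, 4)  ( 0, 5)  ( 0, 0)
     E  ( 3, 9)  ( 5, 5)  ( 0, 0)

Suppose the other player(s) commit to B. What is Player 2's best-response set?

BR_2 = {Q,R}

u_2(P vs B) = 4
u_2(Q vs B) = 6
u_2(R vs B) = 6
max payoff 6 at {Q,R}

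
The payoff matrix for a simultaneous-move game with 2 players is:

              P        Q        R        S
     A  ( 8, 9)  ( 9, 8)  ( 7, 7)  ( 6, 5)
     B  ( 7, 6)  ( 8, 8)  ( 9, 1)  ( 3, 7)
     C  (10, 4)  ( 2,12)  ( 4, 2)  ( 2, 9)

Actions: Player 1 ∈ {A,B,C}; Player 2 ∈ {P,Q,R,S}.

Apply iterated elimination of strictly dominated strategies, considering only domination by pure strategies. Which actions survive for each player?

Remaining: P1:{A,C} P2:{P,Q}

P2 drop R (P beats it: A:9>7 B:6>1 C:4>2)
P1 drop B (A beats it: P:8>7 Q:9>8 S:6>3)
P2 drop S (Q beats it: A:8>5 C:12>9)
P1→{A,C} P2→{P,Q}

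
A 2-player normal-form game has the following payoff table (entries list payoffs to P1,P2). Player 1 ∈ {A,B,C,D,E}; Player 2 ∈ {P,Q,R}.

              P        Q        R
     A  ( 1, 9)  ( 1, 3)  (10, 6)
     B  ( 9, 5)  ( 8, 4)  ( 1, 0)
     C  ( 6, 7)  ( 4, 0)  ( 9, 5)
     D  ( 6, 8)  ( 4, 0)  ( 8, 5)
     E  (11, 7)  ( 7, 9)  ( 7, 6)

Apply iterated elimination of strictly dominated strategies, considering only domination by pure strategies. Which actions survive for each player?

IESDS → P1:{B,E} P2:{P,Q}

P2 drop R (P beats it: A:9>6 B:5>0 C:7>5 D:8>5 E:7>6)
P1 drop A (B beats it: P:9>1 Q:8>1)
P1 drop C (B beats it: P:9>6 Q:8>4)
P1 drop D (B beats it: P:9>6 Q:8>4)
P1→{B,E} P2→{P,Q}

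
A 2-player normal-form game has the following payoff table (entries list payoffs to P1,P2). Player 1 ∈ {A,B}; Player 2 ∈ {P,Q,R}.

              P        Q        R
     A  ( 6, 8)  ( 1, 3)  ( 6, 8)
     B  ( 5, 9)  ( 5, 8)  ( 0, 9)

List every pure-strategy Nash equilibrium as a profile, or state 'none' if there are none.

PSNE = {(A,P), (A,R)}

(A,P): NE
(A,Q): not NE [P1→B gives 5>1; P2→R gives 8>3]
(A,R): NE
(B,P): not NE [P1→A gives 6>5]
(B,Q): not NE [P2→R gives 9>8]
(B,R): not NE [P1→A gives 6>0]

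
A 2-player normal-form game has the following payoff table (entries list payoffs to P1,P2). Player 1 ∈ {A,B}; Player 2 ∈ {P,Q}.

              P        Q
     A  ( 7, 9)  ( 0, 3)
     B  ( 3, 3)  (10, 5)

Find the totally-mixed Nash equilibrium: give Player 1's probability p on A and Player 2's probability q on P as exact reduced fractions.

P1 mixes 1/4 on A; P2 mixes 5/7 on P

P1 indiff ⇒ q·7+(1-q)·0 = q·3+(1-q)·10 ⇒ q(4) = (1-q)(10) ⇒ q = 5/7
P2 indiff ⇒ p·9+(1-p)·3 = p·3+(1-p)·5 ⇒ p(6) = (1-p)(2) ⇒ p = 1/4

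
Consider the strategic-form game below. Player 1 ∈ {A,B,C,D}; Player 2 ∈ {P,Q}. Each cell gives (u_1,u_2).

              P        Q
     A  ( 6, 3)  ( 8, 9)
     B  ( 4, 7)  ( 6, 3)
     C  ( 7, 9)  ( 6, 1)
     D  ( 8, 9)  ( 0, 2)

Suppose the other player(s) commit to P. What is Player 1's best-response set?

BR_1 = {D}

u_1(A vs P) = 6
u_1(B vs P) = 4
u_1(C vs P) = 7
u_1(D vs P) = 8
max payoff 8 at {D}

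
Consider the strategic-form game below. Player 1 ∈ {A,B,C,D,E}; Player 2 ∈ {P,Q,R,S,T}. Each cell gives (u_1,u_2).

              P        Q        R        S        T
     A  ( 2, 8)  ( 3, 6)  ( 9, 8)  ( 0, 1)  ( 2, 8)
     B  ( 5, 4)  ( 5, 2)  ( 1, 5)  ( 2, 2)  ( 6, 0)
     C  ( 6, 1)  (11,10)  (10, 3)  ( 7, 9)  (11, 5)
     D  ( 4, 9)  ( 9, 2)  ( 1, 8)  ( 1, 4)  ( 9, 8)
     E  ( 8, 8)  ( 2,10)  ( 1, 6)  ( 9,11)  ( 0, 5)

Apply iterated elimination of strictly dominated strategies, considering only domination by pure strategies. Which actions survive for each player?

Survivors P1:{C,E} P2:{Q,S}

P1 drop A (C beats it: P:6>2 Q:11>3 R:10>9 S:7>0 T:11>2)
P1 drop B (C beats it: P:6>5 Q:11>5 R:10>1 S:7>2 T:11>6)
P1 drop D (C beats it: P:6>4 Q:11>9 R:10>1 S:7>1 T:11>9)
P2 drop P (Q beats it: C:10>1 E:10>8)
P2 drop R (Q beats it: C:10>3 E:10>6)
P2 drop T (Q beats it: C:10>5 E:10>5)
P1→{C,E} P2→{Q,S}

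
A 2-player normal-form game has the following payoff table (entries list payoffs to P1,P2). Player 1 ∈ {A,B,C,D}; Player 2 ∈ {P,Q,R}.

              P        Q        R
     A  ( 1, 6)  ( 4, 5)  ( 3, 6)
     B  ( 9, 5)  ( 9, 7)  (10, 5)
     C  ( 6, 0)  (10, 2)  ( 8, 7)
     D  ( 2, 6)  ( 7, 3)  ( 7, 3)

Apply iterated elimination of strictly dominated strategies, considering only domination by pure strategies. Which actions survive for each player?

Remaining: P1:{B,C} P2:{Q,R}

P1 drop A (B beats it: P:9>1 Q:9>4 R:10>3)
P1 drop D (B beats it: P:9>2 Q:9>7 R:10>7)
P2 drop P (Q beats it: B:7>5 C:2>0)
P1→{B,C} P2→{Q,R}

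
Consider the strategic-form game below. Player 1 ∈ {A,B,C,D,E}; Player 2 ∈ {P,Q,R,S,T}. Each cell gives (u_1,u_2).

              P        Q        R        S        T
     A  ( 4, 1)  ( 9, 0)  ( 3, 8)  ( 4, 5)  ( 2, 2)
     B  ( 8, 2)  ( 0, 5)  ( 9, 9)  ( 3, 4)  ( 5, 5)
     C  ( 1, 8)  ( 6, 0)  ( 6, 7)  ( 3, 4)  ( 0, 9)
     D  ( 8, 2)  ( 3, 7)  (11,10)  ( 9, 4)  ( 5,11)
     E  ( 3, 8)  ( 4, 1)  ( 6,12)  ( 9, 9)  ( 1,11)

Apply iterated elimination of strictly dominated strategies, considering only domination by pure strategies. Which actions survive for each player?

Remaining: P1:{B,D} P2:{R,T}

P2 drop P (T beats it: A:2>1 B:5>2 C:9>8 D:11>2 E:11>8)
P2 drop Q (R beats it: A:8>0 B:9>5 C:7>0 D:10>7 E:12>1)
P1 drop A (D beats it: R:11>3 S:9>4 T:5>2)
P1 drop C (D beats it: R:11>6 S:9>3 T:5>0)
P2 drop S (R beats it: B:9>4 D:10>4 E:12>9)
P1 drop E (B beats it: R:9>6 T:5>1)
P1→{B,D} P2→{R,T}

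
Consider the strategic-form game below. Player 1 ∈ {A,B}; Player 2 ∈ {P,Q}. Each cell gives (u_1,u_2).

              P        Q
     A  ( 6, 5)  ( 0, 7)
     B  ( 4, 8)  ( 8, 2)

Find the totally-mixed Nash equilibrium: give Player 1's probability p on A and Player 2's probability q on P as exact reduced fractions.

P1 indiff ⇒ q·6+(1-q)·0 = q·4+(1-q)·8 ⇒ q(2) = (1-q)(8) ⇒ q = 4/5
P2 indiff ⇒ p·5+(1-p)·8 = p·7+(1-p)·2 ⇒ p(-2) = (1-p)(-6) ⇒ p = 3/4

P1 mixes 3/4 on A; P2 mixes 4/5 on P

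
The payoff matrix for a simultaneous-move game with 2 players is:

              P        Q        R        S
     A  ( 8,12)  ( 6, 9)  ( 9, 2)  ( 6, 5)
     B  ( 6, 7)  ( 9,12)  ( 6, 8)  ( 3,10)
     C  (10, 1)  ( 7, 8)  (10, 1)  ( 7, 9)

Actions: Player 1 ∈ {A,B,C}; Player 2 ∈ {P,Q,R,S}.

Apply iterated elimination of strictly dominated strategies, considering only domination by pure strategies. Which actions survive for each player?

P1 drop A (C beats it: P:10>8 Q:7>6 R:10>9 S:7>6)
P2 drop P (Q beats it: B:12>7 C:8>1)
P2 drop R (Q beats it: B:12>8 C:8>1)
P1→{B,C} P2→{Q,S}

Remaining: P1:{B,C} P2:{Q,S}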